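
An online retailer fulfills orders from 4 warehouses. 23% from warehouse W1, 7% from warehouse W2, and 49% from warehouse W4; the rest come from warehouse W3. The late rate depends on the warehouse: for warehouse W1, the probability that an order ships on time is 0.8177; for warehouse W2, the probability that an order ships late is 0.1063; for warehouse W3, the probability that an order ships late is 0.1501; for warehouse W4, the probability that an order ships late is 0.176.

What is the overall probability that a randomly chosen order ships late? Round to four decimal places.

P(L) ≈ 0.1671

P(W3) = 1 − (0.23 + 0.07 + 0.49) = 0.21.
P(L|W1) = 1 − 0.8177 = 0.1823.
Summing over the partition,
P(L) = P(L|W1)·P(W1) + P(L|W2)·P(W2) + P(L|W3)·P(W3) + P(L|W4)·P(W4)
      = 0.1823·0.23 + 0.1063·0.07 + 0.1501·0.21 + 0.176·0.49
      = 0.041929 + 0.007441 + 0.031521 + 0.08624 = 0.167131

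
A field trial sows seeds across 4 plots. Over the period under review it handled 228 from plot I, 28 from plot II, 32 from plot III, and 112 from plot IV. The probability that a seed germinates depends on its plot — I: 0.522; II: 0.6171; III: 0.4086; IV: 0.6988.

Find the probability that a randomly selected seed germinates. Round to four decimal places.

Total: 228 + 28 + 32 + 112 = 400.
P(I) = 228/400 = 0.57. P(II) = 28/400 = 0.07. P(III) = 32/400 = 0.08. P(IV) = 112/400 = 0.28.
By the law of total probability,
P(G) = P(G|I)·P(I) + P(G|II)·P(II) + P(G|III)·P(III) + P(G|IV)·P(IV)
      = 0.522·0.57 + 0.6171·0.07 + 0.4086·0.08 + 0.6988·0.28
      = 0.29754 + 0.043197 + 0.032688 + 0.195664 = 0.569089

0.5691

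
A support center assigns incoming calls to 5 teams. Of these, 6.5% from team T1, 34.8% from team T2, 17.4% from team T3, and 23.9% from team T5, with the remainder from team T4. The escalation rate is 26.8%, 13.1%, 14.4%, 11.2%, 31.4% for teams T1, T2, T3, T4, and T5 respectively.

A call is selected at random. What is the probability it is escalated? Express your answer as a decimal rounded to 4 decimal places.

P(T4) = 1 − (0.065 + 0.348 + 0.174 + 0.239) = 0.174.
Summing over the partition,
P(E) = P(E|T1)·P(T1) + P(E|T2)·P(T2) + P(E|T3)·P(T3) + P(E|T4)·P(T4) + P(E|T5)·P(T5)
      = 0.268·0.065 + 0.131·0.348 + 0.144·0.174 + 0.112·0.174 + 0.314·0.239
      = 0.01742 + 0.045588 + 0.025056 + 0.019488 + 0.075046 = 0.182598

P(E) ≈ 0.1826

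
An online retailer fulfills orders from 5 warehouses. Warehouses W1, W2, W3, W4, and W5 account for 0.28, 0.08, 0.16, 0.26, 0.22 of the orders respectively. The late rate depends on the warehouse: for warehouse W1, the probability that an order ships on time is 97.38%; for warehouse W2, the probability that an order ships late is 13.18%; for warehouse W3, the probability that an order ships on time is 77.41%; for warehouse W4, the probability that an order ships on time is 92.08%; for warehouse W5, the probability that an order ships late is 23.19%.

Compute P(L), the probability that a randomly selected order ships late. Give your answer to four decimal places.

0.1256

P(L|W1) = 1 − 0.9738 = 0.0262.
P(L|W3) = 1 − 0.7741 = 0.2259.
P(L|W4) = 1 − 0.9208 = 0.0792.
Using total probability over the partition,
P(L) = P(L|W1)·P(W1) + P(L|W2)·P(W2) + P(L|W3)·P(W3) + P(L|W4)·P(W4) + P(L|W5)·P(W5)
      = 0.0262·0.28 + 0.1318·0.08 + 0.2259·0.16 + 0.0792·0.26 + 0.2319·0.22
      = 0.007336 + 0.010544 + 0.036144 + 0.020592 + 0.051018 = 0.125634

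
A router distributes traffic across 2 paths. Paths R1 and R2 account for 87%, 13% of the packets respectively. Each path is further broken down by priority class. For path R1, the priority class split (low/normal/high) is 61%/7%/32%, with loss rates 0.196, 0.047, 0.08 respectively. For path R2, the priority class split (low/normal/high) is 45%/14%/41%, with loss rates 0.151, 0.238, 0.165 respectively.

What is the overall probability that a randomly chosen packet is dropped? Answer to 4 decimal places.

0.1511

P(L|R1) = 0.61·0.196 + 0.07·0.047 + 0.32·0.08 = 0.11956 + 0.00329 + 0.0256 = 0.14845
P(L|R2) = 0.45·0.151 + 0.14·0.238 + 0.41·0.165 = 0.06795 + 0.03332 + 0.06765 = 0.16892
By total probability over the outer partition,
P(L) = 0.87·0.14845 + 0.13·0.16892
      = 0.1291515 + 0.0219596 = 0.1511111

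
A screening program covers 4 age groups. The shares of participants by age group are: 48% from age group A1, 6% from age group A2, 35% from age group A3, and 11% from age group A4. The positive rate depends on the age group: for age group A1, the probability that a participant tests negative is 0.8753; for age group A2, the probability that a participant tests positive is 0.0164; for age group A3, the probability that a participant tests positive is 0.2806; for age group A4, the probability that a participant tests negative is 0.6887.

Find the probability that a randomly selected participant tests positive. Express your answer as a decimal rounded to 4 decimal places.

P(T|A1) = 1 − 0.8753 = 0.1247.
P(T|A4) = 1 − 0.6887 = 0.3113.
P(T) = P(T|A1)·P(A1) + P(T|A2)·P(A2) + P(T|A3)·P(A3) + P(T|A4)·P(A4)
      = 0.1247·0.48 + 0.0164·0.06 + 0.2806·0.35 + 0.3113·0.11
      = 0.059856 + 0.000984 + 0.09821 + 0.034243 = 0.193293

P(T) ≈ 0.1933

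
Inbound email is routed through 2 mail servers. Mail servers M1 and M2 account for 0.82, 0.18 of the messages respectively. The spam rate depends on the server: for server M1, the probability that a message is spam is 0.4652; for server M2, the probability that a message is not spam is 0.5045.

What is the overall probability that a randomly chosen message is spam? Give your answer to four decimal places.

P(S|M2) = 1 − 0.5045 = 0.4955.
P(S) = P(S|M1)·P(M1) + P(S|M2)·P(M2)
      = 0.4652·0.82 + 0.4955·0.18
      = 0.381464 + 0.08919 = 0.470654

0.4707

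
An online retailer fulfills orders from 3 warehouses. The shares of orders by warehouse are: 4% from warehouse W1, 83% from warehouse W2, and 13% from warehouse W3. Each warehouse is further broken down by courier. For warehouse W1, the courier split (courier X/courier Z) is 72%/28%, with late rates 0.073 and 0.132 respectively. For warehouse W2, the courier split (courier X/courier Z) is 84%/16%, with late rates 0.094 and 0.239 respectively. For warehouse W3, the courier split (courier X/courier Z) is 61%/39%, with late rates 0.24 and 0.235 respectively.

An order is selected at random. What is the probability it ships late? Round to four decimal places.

P(L|W1) = 0.72·0.073 + 0.28·0.132 = 0.05256 + 0.03696 = 0.08952
P(L|W2) = 0.84·0.094 + 0.16·0.239 = 0.07896 + 0.03824 = 0.1172
P(L|W3) = 0.61·0.24 + 0.39·0.235 = 0.1464 + 0.09165 = 0.23805
By total probability over the outer partition,
P(L) = 0.04·0.08952 + 0.83·0.1172 + 0.13·0.23805
      = 0.0035808 + 0.097276 + 0.0309465 = 0.1318033

P(L) ≈ 0.1318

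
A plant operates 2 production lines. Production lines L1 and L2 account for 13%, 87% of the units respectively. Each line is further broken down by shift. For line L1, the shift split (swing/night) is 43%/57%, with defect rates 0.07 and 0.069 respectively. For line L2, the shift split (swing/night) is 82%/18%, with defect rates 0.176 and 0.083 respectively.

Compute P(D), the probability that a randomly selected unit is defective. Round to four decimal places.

P(D|L1) = 0.43·0.07 + 0.57·0.069 = 0.0301 + 0.03933 = 0.06943
P(D|L2) = 0.82·0.176 + 0.18·0.083 = 0.14432 + 0.01494 = 0.15926
Then overall,
P(D) = 0.13·0.06943 + 0.87·0.15926
      = 0.0090259 + 0.1385562 = 0.1475821

P(D) ≈ 0.1476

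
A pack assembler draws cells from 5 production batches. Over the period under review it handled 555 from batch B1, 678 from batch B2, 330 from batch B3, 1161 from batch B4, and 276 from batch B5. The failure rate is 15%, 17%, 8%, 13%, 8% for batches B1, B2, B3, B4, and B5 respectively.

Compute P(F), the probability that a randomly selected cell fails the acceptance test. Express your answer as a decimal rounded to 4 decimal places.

0.1326

Total: 555 + 678 + 330 + 1161 + 276 = 3000.
P(B1) = 555/3000 = 0.185. P(B2) = 678/3000 = 0.226. P(B3) = 330/3000 = 0.11. P(B4) = 1161/3000 = 0.387. P(B5) = 276/3000 = 0.092.
Using total probability over the partition,
P(F) = P(F|B1)·P(B1) + P(F|B2)·P(B2) + P(F|B3)·P(B3) + P(F|B4)·P(B4) + P(F|B5)·P(B5)
      = 0.15·0.185 + 0.17·0.226 + 0.08·0.11 + 0.13·0.387 + 0.08·0.092
      = 0.02775 + 0.03842 + 0.0088 + 0.05031 + 0.00736 = 0.13264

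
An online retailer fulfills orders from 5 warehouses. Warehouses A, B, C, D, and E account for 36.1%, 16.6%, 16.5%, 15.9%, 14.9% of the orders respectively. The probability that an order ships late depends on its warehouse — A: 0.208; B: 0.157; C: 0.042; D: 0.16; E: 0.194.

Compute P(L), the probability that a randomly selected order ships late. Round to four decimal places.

By the law of total probability,
P(L) = P(L|A)·P(A) + P(L|B)·P(B) + P(L|C)·P(C) + P(L|D)·P(D) + P(L|E)·P(E)
      = 0.208·0.361 + 0.157·0.166 + 0.042·0.165 + 0.16·0.159 + 0.194·0.149
      = 0.075088 + 0.026062 + 0.00693 + 0.02544 + 0.028906 = 0.162426

0.1624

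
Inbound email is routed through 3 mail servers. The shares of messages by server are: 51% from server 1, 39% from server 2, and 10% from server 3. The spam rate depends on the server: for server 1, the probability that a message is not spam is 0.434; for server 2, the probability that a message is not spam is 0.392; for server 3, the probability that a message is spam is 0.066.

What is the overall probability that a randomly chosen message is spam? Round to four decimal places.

P(S|1) = 1 − 0.434 = 0.566.
P(S|2) = 1 − 0.392 = 0.608.
P(S) = P(S|1)·P(1) + P(S|2)·P(2) + P(S|3)·P(3)
      = 0.566·0.51 + 0.608·0.39 + 0.066·0.1
      = 0.28866 + 0.23712 + 0.0066 = 0.53238

P(S) ≈ 0.5324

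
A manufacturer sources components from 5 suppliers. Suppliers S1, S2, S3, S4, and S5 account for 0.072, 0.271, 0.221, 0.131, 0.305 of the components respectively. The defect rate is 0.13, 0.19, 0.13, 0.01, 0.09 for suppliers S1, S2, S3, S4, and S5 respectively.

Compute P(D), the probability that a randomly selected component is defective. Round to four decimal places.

0.1183

P(D) = P(D|S1)·P(S1) + P(D|S2)·P(S2) + P(D|S3)·P(S3) + P(D|S4)·P(S4) + P(D|S5)·P(S5)
      = 0.13·0.072 + 0.19·0.271 + 0.13·0.221 + 0.01·0.131 + 0.09·0.305
      = 0.00936 + 0.05149 + 0.02873 + 0.00131 + 0.02745 = 0.11834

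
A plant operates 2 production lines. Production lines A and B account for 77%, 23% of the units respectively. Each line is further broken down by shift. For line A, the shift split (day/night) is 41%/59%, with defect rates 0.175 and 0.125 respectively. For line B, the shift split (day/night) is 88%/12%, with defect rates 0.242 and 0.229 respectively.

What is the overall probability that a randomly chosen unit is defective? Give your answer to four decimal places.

P(D|A) = 0.41·0.175 + 0.59·0.125 = 0.07175 + 0.07375 = 0.1455
P(D|B) = 0.88·0.242 + 0.12·0.229 = 0.21296 + 0.02748 = 0.24044
Then overall,
P(D) = 0.77·0.1455 + 0.23·0.24044
      = 0.112035 + 0.0553012 = 0.1673362

P(D) ≈ 0.1673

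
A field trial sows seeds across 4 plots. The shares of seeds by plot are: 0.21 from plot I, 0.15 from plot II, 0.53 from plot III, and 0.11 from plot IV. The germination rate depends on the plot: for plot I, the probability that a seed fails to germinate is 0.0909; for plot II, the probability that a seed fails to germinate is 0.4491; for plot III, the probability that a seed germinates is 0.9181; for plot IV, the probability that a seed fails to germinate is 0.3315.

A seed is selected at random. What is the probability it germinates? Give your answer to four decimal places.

0.8337

P(G|I) = 1 − 0.0909 = 0.9091.
P(G|II) = 1 − 0.4491 = 0.5509.
P(G|IV) = 1 − 0.3315 = 0.6685.
Summing over the partition,
P(G) = P(G|I)·P(I) + P(G|II)·P(II) + P(G|III)·P(III) + P(G|IV)·P(IV)
      = 0.9091·0.21 + 0.5509·0.15 + 0.9181·0.53 + 0.6685·0.11
      = 0.190911 + 0.082635 + 0.486593 + 0.073535 = 0.833674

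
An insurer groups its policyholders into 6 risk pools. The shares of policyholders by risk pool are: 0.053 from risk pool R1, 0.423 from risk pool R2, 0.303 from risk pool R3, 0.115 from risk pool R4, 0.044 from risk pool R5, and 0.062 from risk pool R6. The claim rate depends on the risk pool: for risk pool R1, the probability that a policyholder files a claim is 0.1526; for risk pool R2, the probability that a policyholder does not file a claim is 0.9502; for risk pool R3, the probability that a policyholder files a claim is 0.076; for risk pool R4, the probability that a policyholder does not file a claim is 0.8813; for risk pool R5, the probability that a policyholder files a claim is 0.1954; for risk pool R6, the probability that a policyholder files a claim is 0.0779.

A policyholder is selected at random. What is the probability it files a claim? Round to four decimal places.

P(C|R2) = 1 − 0.9502 = 0.0498.
P(C|R4) = 1 − 0.8813 = 0.1187.
P(C) = P(C|R1)·P(R1) + P(C|R2)·P(R2) + P(C|R3)·P(R3) + P(C|R4)·P(R4) + P(C|R5)·P(R5) + P(C|R6)·P(R6)
      = 0.1526·0.053 + 0.0498·0.423 + 0.076·0.303 + 0.1187·0.115 + 0.1954·0.044 + 0.0779·0.062
      = 0.0080878 + 0.0210654 + 0.023028 + 0.0136505 + 0.0085976 + 0.0048298 = 0.0792591

P(C) ≈ 0.0793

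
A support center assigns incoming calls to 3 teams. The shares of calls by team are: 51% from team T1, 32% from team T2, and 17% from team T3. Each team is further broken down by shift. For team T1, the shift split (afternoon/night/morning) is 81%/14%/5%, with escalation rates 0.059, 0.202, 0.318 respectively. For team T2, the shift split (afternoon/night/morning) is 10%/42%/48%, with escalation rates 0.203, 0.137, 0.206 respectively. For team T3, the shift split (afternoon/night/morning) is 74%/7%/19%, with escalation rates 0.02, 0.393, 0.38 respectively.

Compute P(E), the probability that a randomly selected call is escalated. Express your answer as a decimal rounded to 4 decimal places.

P(E|T1) = 0.81·0.059 + 0.14·0.202 + 0.05·0.318 = 0.04779 + 0.02828 + 0.0159 = 0.09197
P(E|T2) = 0.1·0.203 + 0.42·0.137 + 0.48·0.206 = 0.0203 + 0.05754 + 0.09888 = 0.17672
P(E|T3) = 0.74·0.02 + 0.07·0.393 + 0.19·0.38 = 0.0148 + 0.02751 + 0.0722 = 0.11451
By total probability over the outer partition,
P(E) = 0.51·0.09197 + 0.32·0.17672 + 0.17·0.11451
      = 0.0469047 + 0.0565504 + 0.0194667 = 0.1229218

P(E) ≈ 0.1229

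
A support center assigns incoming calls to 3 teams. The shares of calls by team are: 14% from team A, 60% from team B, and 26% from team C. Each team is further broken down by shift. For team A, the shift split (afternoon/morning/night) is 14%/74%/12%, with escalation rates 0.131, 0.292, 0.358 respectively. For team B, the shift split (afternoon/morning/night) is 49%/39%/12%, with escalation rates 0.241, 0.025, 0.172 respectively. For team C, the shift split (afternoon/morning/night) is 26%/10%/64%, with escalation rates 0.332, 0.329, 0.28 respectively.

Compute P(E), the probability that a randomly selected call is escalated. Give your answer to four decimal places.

P(E|A) = 0.14·0.131 + 0.74·0.292 + 0.12·0.358 = 0.01834 + 0.21608 + 0.04296 = 0.27738
P(E|B) = 0.49·0.241 + 0.39·0.025 + 0.12·0.172 = 0.11809 + 0.00975 + 0.02064 = 0.14848
P(E|C) = 0.26·0.332 + 0.1·0.329 + 0.64·0.28 = 0.08632 + 0.0329 + 0.1792 = 0.29842
By total probability over the outer partition,
P(E) = 0.14·0.27738 + 0.6·0.14848 + 0.26·0.29842
      = 0.0388332 + 0.089088 + 0.0775892 = 0.2055104

P(E) ≈ 0.2055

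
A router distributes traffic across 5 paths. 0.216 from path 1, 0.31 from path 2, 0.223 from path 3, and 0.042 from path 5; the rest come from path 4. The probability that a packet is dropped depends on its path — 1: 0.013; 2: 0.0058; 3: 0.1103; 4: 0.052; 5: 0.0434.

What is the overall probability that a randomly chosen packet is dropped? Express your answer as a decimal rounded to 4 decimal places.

P(4) = 1 − (0.216 + 0.31 + 0.223 + 0.042) = 0.209.
P(L) = P(L|1)·P(1) + P(L|2)·P(2) + P(L|3)·P(3) + P(L|4)·P(4) + P(L|5)·P(5)
      = 0.013·0.216 + 0.0058·0.31 + 0.1103·0.223 + 0.052·0.209 + 0.0434·0.042
      = 0.002808 + 0.001798 + 0.0245969 + 0.010868 + 0.0018228 = 0.0418937

0.0419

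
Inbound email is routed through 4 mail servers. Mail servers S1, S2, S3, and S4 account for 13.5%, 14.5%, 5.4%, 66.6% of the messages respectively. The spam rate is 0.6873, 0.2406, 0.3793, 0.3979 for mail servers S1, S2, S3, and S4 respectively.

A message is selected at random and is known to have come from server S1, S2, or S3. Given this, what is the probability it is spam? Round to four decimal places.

P(S|J) ≈ 0.4436

Let J = {S1, S2, S3}.
P(J) = 0.135 + 0.145 + 0.054 = 0.334.
P(S ∩ J) = 0.6873·0.135 + 0.2406·0.145 + 0.3793·0.054 = 0.0927855 + 0.034887 + 0.0204822 = 0.1481547.
P(S | J) = 0.1481547 / 0.334 = 0.443577…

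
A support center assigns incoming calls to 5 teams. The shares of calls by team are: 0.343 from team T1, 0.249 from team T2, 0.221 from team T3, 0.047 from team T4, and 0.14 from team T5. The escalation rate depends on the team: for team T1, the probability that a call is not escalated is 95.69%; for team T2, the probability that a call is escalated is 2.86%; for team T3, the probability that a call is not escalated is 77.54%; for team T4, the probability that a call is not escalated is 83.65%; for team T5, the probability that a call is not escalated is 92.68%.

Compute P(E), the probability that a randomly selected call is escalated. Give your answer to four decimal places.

P(E|T1) = 1 − 0.9569 = 0.0431.
P(E|T3) = 1 − 0.7754 = 0.2246.
P(E|T4) = 1 − 0.8365 = 0.1635.
P(E|T5) = 1 − 0.9268 = 0.0732.
By the law of total probability,
P(E) = P(E|T1)·P(T1) + P(E|T2)·P(T2) + P(E|T3)·P(T3) + P(E|T4)·P(T4) + P(E|T5)·P(T5)
      = 0.0431·0.343 + 0.0286·0.249 + 0.2246·0.221 + 0.1635·0.047 + 0.0732·0.14
      = 0.0147833 + 0.0071214 + 0.0496366 + 0.0076845 + 0.010248 = 0.0894738

0.0895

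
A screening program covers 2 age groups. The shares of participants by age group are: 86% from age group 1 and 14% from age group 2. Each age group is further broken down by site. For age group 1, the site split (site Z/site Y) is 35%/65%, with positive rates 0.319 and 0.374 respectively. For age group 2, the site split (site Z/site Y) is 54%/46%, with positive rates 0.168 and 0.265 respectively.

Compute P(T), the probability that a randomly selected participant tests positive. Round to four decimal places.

P(T|1) = 0.35·0.319 + 0.65·0.374 = 0.11165 + 0.2431 = 0.35475
P(T|2) = 0.54·0.168 + 0.46·0.265 = 0.09072 + 0.1219 = 0.21262
Then overall,
P(T) = 0.86·0.35475 + 0.14·0.21262
      = 0.305085 + 0.0297668 = 0.3348518

0.3349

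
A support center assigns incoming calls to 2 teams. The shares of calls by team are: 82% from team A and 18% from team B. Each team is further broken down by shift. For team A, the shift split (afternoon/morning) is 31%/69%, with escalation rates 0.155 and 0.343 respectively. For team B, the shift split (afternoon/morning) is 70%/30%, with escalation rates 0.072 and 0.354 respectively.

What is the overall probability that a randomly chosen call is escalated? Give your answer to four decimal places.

P(E|A) = 0.31·0.155 + 0.69·0.343 = 0.04805 + 0.23667 = 0.28472
P(E|B) = 0.7·0.072 + 0.3·0.354 = 0.0504 + 0.1062 = 0.1566
By total probability over the outer partition,
P(E) = 0.82·0.28472 + 0.18·0.1566
      = 0.2334704 + 0.028188 = 0.2616584

0.2617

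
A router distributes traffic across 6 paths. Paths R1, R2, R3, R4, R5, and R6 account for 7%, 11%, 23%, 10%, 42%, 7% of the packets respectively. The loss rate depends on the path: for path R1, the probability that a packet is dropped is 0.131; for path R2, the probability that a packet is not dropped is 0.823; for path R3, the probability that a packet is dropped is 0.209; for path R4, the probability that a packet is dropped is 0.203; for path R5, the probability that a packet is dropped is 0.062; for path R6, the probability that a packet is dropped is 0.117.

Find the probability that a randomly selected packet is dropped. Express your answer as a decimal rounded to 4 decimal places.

P(L) ≈ 0.1312

P(L|R2) = 1 − 0.823 = 0.177.
P(L) = P(L|R1)·P(R1) + P(L|R2)·P(R2) + P(L|R3)·P(R3) + P(L|R4)·P(R4) + P(L|R5)·P(R5) + P(L|R6)·P(R6)
      = 0.131·0.07 + 0.177·0.11 + 0.209·0.23 + 0.203·0.1 + 0.062·0.42 + 0.117·0.07
      = 0.00917 + 0.01947 + 0.04807 + 0.0203 + 0.02604 + 0.00819 = 0.13124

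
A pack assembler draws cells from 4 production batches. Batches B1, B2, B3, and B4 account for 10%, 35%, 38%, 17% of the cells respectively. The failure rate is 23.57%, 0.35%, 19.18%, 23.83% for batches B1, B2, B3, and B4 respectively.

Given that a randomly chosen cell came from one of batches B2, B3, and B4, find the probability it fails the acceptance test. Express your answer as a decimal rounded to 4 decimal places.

Let S = {B2, B3, B4}.
P(S) = 0.35 + 0.38 + 0.17 = 0.9.
P(F ∩ S) = 0.0035·0.35 + 0.1918·0.38 + 0.2383·0.17 = 0.001225 + 0.072884 + 0.040511 = 0.11462.
P(F | S) = 0.11462 / 0.9 = 0.127356…

P(F|S) ≈ 0.1274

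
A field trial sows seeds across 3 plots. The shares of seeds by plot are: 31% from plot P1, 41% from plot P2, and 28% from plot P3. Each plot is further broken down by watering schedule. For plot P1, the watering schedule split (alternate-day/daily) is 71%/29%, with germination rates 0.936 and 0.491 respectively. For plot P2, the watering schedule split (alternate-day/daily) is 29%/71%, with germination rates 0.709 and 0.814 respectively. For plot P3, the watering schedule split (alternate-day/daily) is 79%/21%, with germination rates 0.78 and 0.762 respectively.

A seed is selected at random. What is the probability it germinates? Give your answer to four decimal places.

P(G|P1) = 0.71·0.936 + 0.29·0.491 = 0.66456 + 0.14239 = 0.80695
P(G|P2) = 0.29·0.709 + 0.71·0.814 = 0.20561 + 0.57794 = 0.78355
P(G|P3) = 0.79·0.78 + 0.21·0.762 = 0.6162 + 0.16002 = 0.77622
Then overall,
P(G) = 0.31·0.80695 + 0.41·0.78355 + 0.28·0.77622
      = 0.2501545 + 0.3212555 + 0.2173416 = 0.7887516

0.7888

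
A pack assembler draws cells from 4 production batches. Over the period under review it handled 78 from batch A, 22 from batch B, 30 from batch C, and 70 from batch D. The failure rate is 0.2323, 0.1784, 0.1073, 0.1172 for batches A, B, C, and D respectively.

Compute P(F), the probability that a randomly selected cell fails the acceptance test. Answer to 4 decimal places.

P(F) ≈ 0.1673

Total: 78 + 22 + 30 + 70 = 200.
P(A) = 78/200 = 0.39. P(B) = 22/200 = 0.11. P(C) = 30/200 = 0.15. P(D) = 70/200 = 0.35.
By the law of total probability,
P(F) = P(F|A)·P(A) + P(F|B)·P(B) + P(F|C)·P(C) + P(F|D)·P(D)
      = 0.2323·0.39 + 0.1784·0.11 + 0.1073·0.15 + 0.1172·0.35
      = 0.090597 + 0.019624 + 0.016095 + 0.04102 = 0.167336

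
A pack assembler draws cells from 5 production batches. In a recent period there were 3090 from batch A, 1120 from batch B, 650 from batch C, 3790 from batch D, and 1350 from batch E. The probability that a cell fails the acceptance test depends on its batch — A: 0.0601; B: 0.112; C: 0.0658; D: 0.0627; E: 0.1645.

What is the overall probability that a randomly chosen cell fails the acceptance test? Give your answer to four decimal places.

Total: 3090 + 1120 + 650 + 3790 + 1350 = 10000.
P(A) = 3090/10000 = 0.309. P(B) = 1120/10000 = 0.112. P(C) = 650/10000 = 0.065. P(D) = 3790/10000 = 0.379. P(E) = 1350/10000 = 0.135.
P(F) = P(F|A)·P(A) + P(F|B)·P(B) + P(F|C)·P(C) + P(F|D)·P(D) + P(F|E)·P(E)
      = 0.0601·0.309 + 0.112·0.112 + 0.0658·0.065 + 0.0627·0.379 + 0.1645·0.135
      = 0.0185709 + 0.012544 + 0.004277 + 0.0237633 + 0.0222075 = 0.0813627

0.0814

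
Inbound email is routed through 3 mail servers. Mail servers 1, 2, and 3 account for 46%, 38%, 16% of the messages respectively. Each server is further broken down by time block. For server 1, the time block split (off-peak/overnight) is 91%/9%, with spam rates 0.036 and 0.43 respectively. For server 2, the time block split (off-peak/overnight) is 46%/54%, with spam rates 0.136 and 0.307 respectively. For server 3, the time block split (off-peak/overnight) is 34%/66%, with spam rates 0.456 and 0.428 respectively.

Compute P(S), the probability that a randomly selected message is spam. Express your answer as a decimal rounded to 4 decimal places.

P(S) ≈ 0.1896

P(S|1) = 0.91·0.036 + 0.09·0.43 = 0.03276 + 0.0387 = 0.07146
P(S|2) = 0.46·0.136 + 0.54·0.307 = 0.06256 + 0.16578 = 0.22834
P(S|3) = 0.34·0.456 + 0.66·0.428 = 0.15504 + 0.28248 = 0.43752
Then overall,
P(S) = 0.46·0.07146 + 0.38·0.22834 + 0.16·0.43752
      = 0.0328716 + 0.0867692 + 0.0700032 = 0.189644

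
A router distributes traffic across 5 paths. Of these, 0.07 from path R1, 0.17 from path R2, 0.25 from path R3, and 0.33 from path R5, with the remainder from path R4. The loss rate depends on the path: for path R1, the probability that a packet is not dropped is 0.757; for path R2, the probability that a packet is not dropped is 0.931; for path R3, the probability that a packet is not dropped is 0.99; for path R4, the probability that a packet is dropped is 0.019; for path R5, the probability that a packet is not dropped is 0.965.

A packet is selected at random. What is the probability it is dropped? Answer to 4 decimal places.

0.0462

P(R4) = 1 − (0.07 + 0.17 + 0.25 + 0.33) = 0.18.
P(L|R1) = 1 − 0.757 = 0.243.
P(L|R2) = 1 − 0.931 = 0.069.
P(L|R3) = 1 − 0.99 = 0.01.
P(L|R5) = 1 − 0.965 = 0.035.
By the law of total probability,
P(L) = P(L|R1)·P(R1) + P(L|R2)·P(R2) + P(L|R3)·P(R3) + P(L|R4)·P(R4) + P(L|R5)·P(R5)
      = 0.243·0.07 + 0.069·0.17 + 0.01·0.25 + 0.019·0.18 + 0.035·0.33
      = 0.01701 + 0.01173 + 0.0025 + 0.00342 + 0.01155 = 0.04621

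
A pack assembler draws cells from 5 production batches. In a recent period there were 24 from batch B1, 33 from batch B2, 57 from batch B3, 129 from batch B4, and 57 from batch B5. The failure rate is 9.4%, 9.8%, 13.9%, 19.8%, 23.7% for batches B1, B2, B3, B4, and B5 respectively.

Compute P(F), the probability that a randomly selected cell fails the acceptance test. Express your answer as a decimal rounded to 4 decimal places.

Total: 24 + 33 + 57 + 129 + 57 = 300.
P(B1) = 24/300 = 0.08. P(B2) = 33/300 = 0.11. P(B3) = 57/300 = 0.19. P(B4) = 129/300 = 0.43. P(B5) = 57/300 = 0.19.
P(F) = P(F|B1)·P(B1) + P(F|B2)·P(B2) + P(F|B3)·P(B3) + P(F|B4)·P(B4) + P(F|B5)·P(B5)
      = 0.094·0.08 + 0.098·0.11 + 0.139·0.19 + 0.198·0.43 + 0.237·0.19
      = 0.00752 + 0.01078 + 0.02641 + 0.08514 + 0.04503 = 0.17488

P(F) ≈ 0.1749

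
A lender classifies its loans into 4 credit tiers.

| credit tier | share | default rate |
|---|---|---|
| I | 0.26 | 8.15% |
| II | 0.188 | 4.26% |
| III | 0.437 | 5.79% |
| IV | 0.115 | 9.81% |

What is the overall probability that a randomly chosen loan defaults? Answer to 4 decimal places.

P(D) = P(D|I)·P(I) + P(D|II)·P(II) + P(D|III)·P(III) + P(D|IV)·P(IV)
      = 0.0815·0.26 + 0.0426·0.188 + 0.0579·0.437 + 0.0981·0.115
      = 0.02119 + 0.0080088 + 0.0253023 + 0.0112815 = 0.0657826

0.0658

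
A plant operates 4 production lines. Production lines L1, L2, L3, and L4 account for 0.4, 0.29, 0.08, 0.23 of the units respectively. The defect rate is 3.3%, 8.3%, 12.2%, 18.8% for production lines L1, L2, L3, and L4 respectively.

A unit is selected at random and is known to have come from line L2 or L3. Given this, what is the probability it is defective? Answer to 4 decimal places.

Let S = {L2, L3}.
P(S) = 0.29 + 0.08 = 0.37.
P(D ∩ S) = 0.083·0.29 + 0.122·0.08 = 0.02407 + 0.00976 = 0.03383.
P(D | S) = 0.03383 / 0.37 = 0.091432…

0.0914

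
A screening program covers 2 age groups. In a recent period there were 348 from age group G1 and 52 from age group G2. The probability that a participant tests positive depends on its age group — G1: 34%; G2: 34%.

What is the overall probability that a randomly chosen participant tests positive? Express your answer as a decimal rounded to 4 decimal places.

Total: 348 + 52 = 400.
P(G1) = 348/400 = 0.87. P(G2) = 52/400 = 0.13.
P(T) = P(T|G1)·P(G1) + P(T|G2)·P(G2)
      = 0.34·0.87 + 0.34·0.13
      = 0.2958 + 0.0442 = 0.34

0.3400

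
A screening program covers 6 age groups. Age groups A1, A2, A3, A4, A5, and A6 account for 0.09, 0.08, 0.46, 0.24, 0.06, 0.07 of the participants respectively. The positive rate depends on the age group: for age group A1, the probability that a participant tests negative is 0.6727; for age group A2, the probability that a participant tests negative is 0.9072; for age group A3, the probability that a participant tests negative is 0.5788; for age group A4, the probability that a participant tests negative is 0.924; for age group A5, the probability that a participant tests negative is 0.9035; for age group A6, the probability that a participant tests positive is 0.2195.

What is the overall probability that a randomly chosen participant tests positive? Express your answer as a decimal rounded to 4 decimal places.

P(T|A1) = 1 − 0.6727 = 0.3273.
P(T|A2) = 1 − 0.9072 = 0.0928.
P(T|A3) = 1 − 0.5788 = 0.4212.
P(T|A4) = 1 − 0.924 = 0.076.
P(T|A5) = 1 − 0.9035 = 0.0965.
P(T) = P(T|A1)·P(A1) + P(T|A2)·P(A2) + P(T|A3)·P(A3) + P(T|A4)·P(A4) + P(T|A5)·P(A5) + P(T|A6)·P(A6)
      = 0.3273·0.09 + 0.0928·0.08 + 0.4212·0.46 + 0.076·0.24 + 0.0965·0.06 + 0.2195·0.07
      = 0.029457 + 0.007424 + 0.193752 + 0.01824 + 0.00579 + 0.015365 = 0.270028

P(T) ≈ 0.2700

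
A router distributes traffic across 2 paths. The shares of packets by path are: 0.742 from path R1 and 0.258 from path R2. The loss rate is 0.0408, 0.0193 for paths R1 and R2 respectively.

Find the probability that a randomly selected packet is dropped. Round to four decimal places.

P(L) = P(L|R1)·P(R1) + P(L|R2)·P(R2)
      = 0.0408·0.742 + 0.0193·0.258
      = 0.0302736 + 0.0049794 = 0.035253

P(L) ≈ 0.0353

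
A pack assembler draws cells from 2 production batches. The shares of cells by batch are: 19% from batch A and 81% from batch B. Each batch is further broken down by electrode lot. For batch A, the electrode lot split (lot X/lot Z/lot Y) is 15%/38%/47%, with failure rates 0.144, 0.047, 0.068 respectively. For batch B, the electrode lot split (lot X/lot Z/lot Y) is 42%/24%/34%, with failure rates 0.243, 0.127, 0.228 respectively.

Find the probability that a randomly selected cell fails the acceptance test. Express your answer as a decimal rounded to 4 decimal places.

P(F) ≈ 0.1837

P(F|A) = 0.15·0.144 + 0.38·0.047 + 0.47·0.068 = 0.0216 + 0.01786 + 0.03196 = 0.07142
P(F|B) = 0.42·0.243 + 0.24·0.127 + 0.34·0.228 = 0.10206 + 0.03048 + 0.07752 = 0.21006
By total probability over the outer partition,
P(F) = 0.19·0.07142 + 0.81·0.21006
      = 0.0135698 + 0.1701486 = 0.1837184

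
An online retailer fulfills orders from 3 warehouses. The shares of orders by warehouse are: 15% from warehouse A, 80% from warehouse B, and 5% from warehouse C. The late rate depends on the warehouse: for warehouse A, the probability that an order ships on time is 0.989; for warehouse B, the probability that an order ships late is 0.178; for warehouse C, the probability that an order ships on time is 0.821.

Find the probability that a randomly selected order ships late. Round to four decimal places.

P(L|A) = 1 − 0.989 = 0.011.
P(L|C) = 1 − 0.821 = 0.179.
P(L) = P(L|A)·P(A) + P(L|B)·P(B) + P(L|C)·P(C)
      = 0.011·0.15 + 0.178·0.8 + 0.179·0.05
      = 0.00165 + 0.1424 + 0.00895 = 0.153

P(L) ≈ 0.1530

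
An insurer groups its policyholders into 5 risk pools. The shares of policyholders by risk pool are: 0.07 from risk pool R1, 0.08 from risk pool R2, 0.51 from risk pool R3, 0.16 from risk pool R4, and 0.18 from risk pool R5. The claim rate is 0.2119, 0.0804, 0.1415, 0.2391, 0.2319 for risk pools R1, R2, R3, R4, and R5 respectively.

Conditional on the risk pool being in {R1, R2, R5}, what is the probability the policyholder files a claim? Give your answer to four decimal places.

Let S = {R1, R2, R5}.
P(S) = 0.07 + 0.08 + 0.18 = 0.33.
P(C ∩ S) = 0.2119·0.07 + 0.0804·0.08 + 0.2319·0.18 = 0.014833 + 0.006432 + 0.041742 = 0.063007.
P(C | S) = 0.063007 / 0.33 = 0.190930…

P(C|S) ≈ 0.1909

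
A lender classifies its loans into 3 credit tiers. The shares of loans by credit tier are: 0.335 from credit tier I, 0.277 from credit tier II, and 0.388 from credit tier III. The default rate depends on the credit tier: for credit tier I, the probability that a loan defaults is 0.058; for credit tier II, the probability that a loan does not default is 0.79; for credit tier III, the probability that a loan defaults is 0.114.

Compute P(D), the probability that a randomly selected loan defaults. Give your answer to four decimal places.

P(D|II) = 1 − 0.79 = 0.21.
Using total probability over the partition,
P(D) = P(D|I)·P(I) + P(D|II)·P(II) + P(D|III)·P(III)
      = 0.058·0.335 + 0.21·0.277 + 0.114·0.388
      = 0.01943 + 0.05817 + 0.044232 = 0.121832

0.1218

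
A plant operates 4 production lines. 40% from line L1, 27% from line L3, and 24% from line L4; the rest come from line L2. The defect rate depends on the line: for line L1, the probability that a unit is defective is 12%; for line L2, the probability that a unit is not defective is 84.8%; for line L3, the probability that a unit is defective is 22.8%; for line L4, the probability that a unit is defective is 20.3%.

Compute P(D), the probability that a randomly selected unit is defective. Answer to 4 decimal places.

P(D) ≈ 0.1720

P(L2) = 1 − (0.4 + 0.27 + 0.24) = 0.09.
P(D|L2) = 1 − 0.848 = 0.152.
P(D) = P(D|L1)·P(L1) + P(D|L2)·P(L2) + P(D|L3)·P(L3) + P(D|L4)·P(L4)
      = 0.12·0.4 + 0.152·0.09 + 0.228·0.27 + 0.203·0.24
      = 0.048 + 0.01368 + 0.06156 + 0.04872 = 0.17196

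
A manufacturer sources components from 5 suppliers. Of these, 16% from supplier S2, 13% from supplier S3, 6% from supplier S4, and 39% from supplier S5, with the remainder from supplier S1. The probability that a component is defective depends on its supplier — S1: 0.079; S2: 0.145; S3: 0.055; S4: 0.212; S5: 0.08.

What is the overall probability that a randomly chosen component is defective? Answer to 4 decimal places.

P(S1) = 1 − (0.16 + 0.13 + 0.06 + 0.39) = 0.26.
P(D) = P(D|S1)·P(S1) + P(D|S2)·P(S2) + P(D|S3)·P(S3) + P(D|S4)·P(S4) + P(D|S5)·P(S5)
      = 0.079·0.26 + 0.145·0.16 + 0.055·0.13 + 0.212·0.06 + 0.08·0.39
      = 0.02054 + 0.0232 + 0.00715 + 0.01272 + 0.0312 = 0.09481

0.0948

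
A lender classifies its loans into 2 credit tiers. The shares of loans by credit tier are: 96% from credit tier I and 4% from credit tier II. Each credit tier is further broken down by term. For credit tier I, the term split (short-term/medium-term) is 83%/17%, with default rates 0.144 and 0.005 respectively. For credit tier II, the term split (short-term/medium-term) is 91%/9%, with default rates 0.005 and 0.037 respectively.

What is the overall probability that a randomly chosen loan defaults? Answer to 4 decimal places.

P(D) ≈ 0.1159

P(D|I) = 0.83·0.144 + 0.17·0.005 = 0.11952 + 0.00085 = 0.12037
P(D|II) = 0.91·0.005 + 0.09·0.037 = 0.00455 + 0.00333 = 0.00788
Then overall,
P(D) = 0.96·0.12037 + 0.04·0.00788
      = 0.1155552 + 0.0003152 = 0.1158704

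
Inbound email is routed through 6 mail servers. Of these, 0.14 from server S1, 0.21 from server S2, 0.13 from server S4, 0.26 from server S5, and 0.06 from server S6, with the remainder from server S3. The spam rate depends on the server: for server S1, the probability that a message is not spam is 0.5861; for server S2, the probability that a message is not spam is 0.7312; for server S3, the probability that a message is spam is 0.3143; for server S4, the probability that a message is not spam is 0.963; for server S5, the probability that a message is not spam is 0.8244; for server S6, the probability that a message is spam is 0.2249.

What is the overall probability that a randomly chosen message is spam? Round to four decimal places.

0.2412

P(S3) = 1 − (0.14 + 0.21 + 0.13 + 0.26 + 0.06) = 0.2.
P(S|S1) = 1 − 0.5861 = 0.4139.
P(S|S2) = 1 − 0.7312 = 0.2688.
P(S|S4) = 1 − 0.963 = 0.037.
P(S|S5) = 1 − 0.8244 = 0.1756.
P(S) = P(S|S1)·P(S1) + P(S|S2)·P(S2) + P(S|S3)·P(S3) + P(S|S4)·P(S4) + P(S|S5)·P(S5) + P(S|S6)·P(S6)
      = 0.4139·0.14 + 0.2688·0.21 + 0.3143·0.2 + 0.037·0.13 + 0.1756·0.26 + 0.2249·0.06
      = 0.057946 + 0.056448 + 0.06286 + 0.00481 + 0.045656 + 0.013494 = 0.241214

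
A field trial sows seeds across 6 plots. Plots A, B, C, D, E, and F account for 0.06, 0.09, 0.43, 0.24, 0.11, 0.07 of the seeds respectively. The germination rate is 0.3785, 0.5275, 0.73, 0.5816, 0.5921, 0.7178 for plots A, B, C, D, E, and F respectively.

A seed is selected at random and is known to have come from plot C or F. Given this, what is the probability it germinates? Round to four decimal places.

Let S = {C, F}.
P(S) = 0.43 + 0.07 = 0.5.
P(G ∩ S) = 0.73·0.43 + 0.7178·0.07 = 0.3139 + 0.050246 = 0.364146.
P(G | S) = 0.364146 / 0.5 = 0.728292…

0.7283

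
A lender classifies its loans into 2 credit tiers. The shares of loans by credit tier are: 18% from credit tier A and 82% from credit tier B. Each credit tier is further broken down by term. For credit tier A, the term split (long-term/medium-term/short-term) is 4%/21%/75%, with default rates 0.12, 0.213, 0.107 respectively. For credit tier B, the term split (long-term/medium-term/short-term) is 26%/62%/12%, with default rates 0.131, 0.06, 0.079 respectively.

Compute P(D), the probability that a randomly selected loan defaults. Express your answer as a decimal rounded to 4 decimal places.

P(D) ≈ 0.0896

P(D|A) = 0.04·0.12 + 0.21·0.213 + 0.75·0.107 = 0.0048 + 0.04473 + 0.08025 = 0.12978
P(D|B) = 0.26·0.131 + 0.62·0.06 + 0.12·0.079 = 0.03406 + 0.0372 + 0.00948 = 0.08074
By total probability over the outer partition,
P(D) = 0.18·0.12978 + 0.82·0.08074
      = 0.0233604 + 0.0662068 = 0.0895672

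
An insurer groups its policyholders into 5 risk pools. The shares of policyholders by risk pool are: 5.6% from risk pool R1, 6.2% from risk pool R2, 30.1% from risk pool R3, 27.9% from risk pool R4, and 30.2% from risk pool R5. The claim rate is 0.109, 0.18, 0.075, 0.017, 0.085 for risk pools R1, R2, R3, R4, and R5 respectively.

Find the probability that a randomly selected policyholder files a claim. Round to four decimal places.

P(C) ≈ 0.0703

P(C) = P(C|R1)·P(R1) + P(C|R2)·P(R2) + P(C|R3)·P(R3) + P(C|R4)·P(R4) + P(C|R5)·P(R5)
      = 0.109·0.056 + 0.18·0.062 + 0.075·0.301 + 0.017·0.279 + 0.085·0.302
      = 0.006104 + 0.01116 + 0.022575 + 0.004743 + 0.02567 = 0.070252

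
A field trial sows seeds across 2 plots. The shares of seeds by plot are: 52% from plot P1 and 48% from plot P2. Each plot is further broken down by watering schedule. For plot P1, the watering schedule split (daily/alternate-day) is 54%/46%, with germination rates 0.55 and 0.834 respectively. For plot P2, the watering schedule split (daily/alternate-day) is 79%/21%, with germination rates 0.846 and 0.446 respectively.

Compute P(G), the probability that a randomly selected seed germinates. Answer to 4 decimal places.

0.7197

P(G|P1) = 0.54·0.55 + 0.46·0.834 = 0.297 + 0.38364 = 0.68064
P(G|P2) = 0.79·0.846 + 0.21·0.446 = 0.66834 + 0.09366 = 0.762
By total probability over the outer partition,
P(G) = 0.52·0.68064 + 0.48·0.762
      = 0.3539328 + 0.36576 = 0.7196928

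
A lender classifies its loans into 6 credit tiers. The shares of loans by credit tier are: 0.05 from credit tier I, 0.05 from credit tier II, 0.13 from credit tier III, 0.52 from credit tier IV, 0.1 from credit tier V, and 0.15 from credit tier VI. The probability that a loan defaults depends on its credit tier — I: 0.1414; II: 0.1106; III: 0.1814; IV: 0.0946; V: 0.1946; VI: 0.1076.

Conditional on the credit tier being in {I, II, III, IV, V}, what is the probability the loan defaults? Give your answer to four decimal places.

Let S = {I, II, III, IV, V}.
P(S) = 0.05 + 0.05 + 0.13 + 0.52 + 0.1 = 0.85.
P(D ∩ S) = 0.1414·0.05 + 0.1106·0.05 + 0.1814·0.13 + 0.0946·0.52 + 0.1946·0.1 = 0.00707 + 0.00553 + 0.023582 + 0.049192 + 0.01946 = 0.104834.
P(D | S) = 0.104834 / 0.85 = 0.123334…

P(D|S) ≈ 0.1233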